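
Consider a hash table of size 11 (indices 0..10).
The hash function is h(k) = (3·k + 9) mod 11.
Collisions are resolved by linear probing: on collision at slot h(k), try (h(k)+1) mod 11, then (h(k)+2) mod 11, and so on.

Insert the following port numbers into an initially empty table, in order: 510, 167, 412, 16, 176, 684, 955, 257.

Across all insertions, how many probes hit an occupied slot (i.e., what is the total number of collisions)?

6

510 hashes to 10; slot 10 is free => place at 10.
167 hashes to 4; slot 4 is free => place at 4.
412 hashes to 2; slot 2 is free => place at 2.
16 hashes to 2; 2 taken => place at 3.
176 hashes to 9; slot 9 is free => place at 9.
684 hashes to 4; 4 taken => place at 5.
955 hashes to 3; 3,4,5 taken => place at 6.
257 hashes to 10; 10 taken => place at 0.
Table: [257, -, 412, 16, 167, 684, 955, -, -, 176, 510]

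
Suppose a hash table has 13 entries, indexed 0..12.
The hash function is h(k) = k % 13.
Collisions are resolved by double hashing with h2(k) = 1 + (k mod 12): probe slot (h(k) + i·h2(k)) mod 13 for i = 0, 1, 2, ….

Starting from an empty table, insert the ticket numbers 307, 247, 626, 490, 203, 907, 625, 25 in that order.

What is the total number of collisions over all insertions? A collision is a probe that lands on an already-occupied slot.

1

307: h=8 -> slot 8
247: h=0 -> slot 0
626: h=2 -> slot 2
490: h=9 -> slot 9
203: h=8, h2=12, probe 8,7 -> slot 7
907: h=10 -> slot 10
625: h=1 -> slot 1
25: h=12 -> slot 12
Table: [247, 625, 626, _, _, _, _, 203, 307, 490, 907, _, 25]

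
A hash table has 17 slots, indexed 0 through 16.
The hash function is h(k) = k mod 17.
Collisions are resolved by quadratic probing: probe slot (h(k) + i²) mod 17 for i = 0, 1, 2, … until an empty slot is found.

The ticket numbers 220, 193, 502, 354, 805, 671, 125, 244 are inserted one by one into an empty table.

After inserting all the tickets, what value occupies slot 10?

220: h=16 => slot 16
193: h=6 => slot 6
502: h=9 => slot 9
354: h=14 => slot 14
805: h=6, probe 6,7 => slot 7
671: h=8 => slot 8
125: h=6, probe 6,7,10 => slot 10
244: h=6, probe 6,7,10,15 => slot 15
Table: [-, -, -, -, -, -, 193, 805, 671, 502, 125, -, -, -, 354, 244, 220]

125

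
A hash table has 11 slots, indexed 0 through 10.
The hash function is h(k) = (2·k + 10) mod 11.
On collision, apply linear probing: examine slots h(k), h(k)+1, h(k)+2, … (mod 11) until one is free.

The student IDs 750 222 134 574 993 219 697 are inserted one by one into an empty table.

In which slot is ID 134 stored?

750: h=3 => slot 3
222: h=3, probe 3,4 => slot 4
134: h=3, probe 3,4,5 => slot 5
574: h=3, probe 3,4,5,6 => slot 6
993: h=5, probe 5,6,7 => slot 7
219: h=8 => slot 8
697: h=7, probe 7,8,9 => slot 9
Table: [∅, ∅, ∅, 750, 222, 134, 574, 993, 219, 697, ∅]

5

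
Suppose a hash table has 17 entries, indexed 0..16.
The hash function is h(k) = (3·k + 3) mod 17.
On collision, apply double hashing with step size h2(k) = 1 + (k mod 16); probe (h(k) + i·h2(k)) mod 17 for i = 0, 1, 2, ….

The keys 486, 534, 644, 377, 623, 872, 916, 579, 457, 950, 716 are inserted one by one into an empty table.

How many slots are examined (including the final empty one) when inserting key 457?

4

Insert 486: h=16, slot 16 empty -> index 16.
Insert 534: h=7, slot 7 empty -> index 7.
Insert 644: h=14, slot 14 empty -> index 14.
Insert 377: h=12, slot 12 empty -> index 12.
Insert 623: h=2, slot 2 empty -> index 2.
Insert 872: h=1, slot 1 empty -> index 1.
Insert 916: h=14, h2=5, slots 14,2,7,12 occupied -> index 0.
Insert 579: h=6, slot 6 empty -> index 6.
Insert 457: h=14, h2=10, slots 14,7,0 occupied -> index 10.
Insert 950: h=14, h2=7, slot 14 occupied -> index 4.
Insert 716: h=9, slot 9 empty -> index 9.
Table: [916, 872, 623, ., 950, ., 579, 534, ., 716, 457, ., 377, ., 644, ., 486]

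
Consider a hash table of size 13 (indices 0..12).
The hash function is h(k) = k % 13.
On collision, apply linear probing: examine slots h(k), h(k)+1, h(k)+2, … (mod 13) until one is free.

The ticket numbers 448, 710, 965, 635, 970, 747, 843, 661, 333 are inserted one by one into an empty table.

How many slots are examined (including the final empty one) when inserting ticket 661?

3

448: h=6 → slot 6
710: h=8 → slot 8
965: h=3 → slot 3
635: h=11 → slot 11
970: h=8, probe 8,9 → slot 9
747: h=6, probe 6,7 → slot 7
843: h=11, probe 11,12 → slot 12
661: h=11, probe 11,12,0 → slot 0
333: h=8, probe 8,9,10 → slot 10
Table: [661, _, _, 965, _, _, 448, 747, 710, 970, 333, 635, 843]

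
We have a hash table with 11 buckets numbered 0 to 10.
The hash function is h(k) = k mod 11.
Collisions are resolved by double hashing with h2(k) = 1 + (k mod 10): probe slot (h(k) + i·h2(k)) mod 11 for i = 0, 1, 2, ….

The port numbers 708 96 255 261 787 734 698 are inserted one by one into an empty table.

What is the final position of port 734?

7

708 hashes to 4; slot 4 is free -> place at 4.
96 hashes to 8; slot 8 is free -> place at 8.
255 hashes to 2; slot 2 is free -> place at 2.
261 hashes to 8, h2=2; 8 taken -> place at 10.
787 hashes to 6; slot 6 is free -> place at 6.
734 hashes to 8, h2=5; 8,2 taken -> place at 7.
698 hashes to 5; slot 5 is free -> place at 5.
Table: [—, —, 255, —, 708, 698, 787, 734, 96, —, 261]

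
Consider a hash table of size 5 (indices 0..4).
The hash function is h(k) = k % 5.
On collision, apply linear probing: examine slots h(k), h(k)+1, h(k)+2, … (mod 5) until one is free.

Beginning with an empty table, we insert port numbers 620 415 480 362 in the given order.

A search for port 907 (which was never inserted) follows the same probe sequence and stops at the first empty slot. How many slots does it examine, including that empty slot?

620 hashes to 0; slot 0 is free => place at 0.
415 hashes to 0; 0 taken => place at 1.
480 hashes to 0; 0,1 taken => place at 2.
362 hashes to 2; 2 taken => place at 3.
Table: [620, 415, 480, 362, -]
Lookup 907: h=2, probe 2,3,4 → slot 4 empty, not found.

3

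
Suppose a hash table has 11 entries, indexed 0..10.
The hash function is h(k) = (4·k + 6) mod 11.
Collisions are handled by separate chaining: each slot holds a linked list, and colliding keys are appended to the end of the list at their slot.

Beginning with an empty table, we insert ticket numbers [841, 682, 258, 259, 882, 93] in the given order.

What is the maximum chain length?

3

Insert 841: h=4, bucket 4 empty -> new chain.
Insert 682: h=6, bucket 6 empty -> new chain.
Insert 258: h=4, bucket 4 nonempty -> append to chain.
Insert 259: h=8, bucket 8 empty -> new chain.
Insert 882: h=3, bucket 3 empty -> new chain.
Insert 93: h=4, bucket 4 nonempty -> append to chain.
Final buckets:
0: .
1: .
2: .
3: 882
4: 841 -> 258 -> 93
5: .
6: 682
7: .
8: 259
9: .
10: .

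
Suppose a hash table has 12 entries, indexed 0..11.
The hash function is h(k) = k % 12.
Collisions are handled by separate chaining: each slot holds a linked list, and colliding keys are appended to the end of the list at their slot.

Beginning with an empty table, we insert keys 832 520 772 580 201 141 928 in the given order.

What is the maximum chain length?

Insert 832: h=4, bucket 4 empty → new chain.
Insert 520: h=4, bucket 4 nonempty → append to chain.
Insert 772: h=4, bucket 4 nonempty → append to chain.
Insert 580: h=4, bucket 4 nonempty → append to chain.
Insert 201: h=9, bucket 9 empty → new chain.
Insert 141: h=9, bucket 9 nonempty → append to chain.
Insert 928: h=4, bucket 4 nonempty → append to chain.
Final buckets:
0: .
1: .
2: .
3: .
4: 832 -> 520 -> 772 -> 580 -> 928
5: .
6: .
7: .
8: .
9: 201 -> 141
10: .
11: .

5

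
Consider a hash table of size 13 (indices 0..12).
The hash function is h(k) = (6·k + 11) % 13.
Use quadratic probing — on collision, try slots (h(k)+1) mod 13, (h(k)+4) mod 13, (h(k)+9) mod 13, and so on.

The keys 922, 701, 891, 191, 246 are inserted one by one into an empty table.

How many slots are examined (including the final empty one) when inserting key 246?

3

922: h=5 -> slot 5
701: h=5, probe 5,6 -> slot 6
891: h=1 -> slot 1
191: h=0 -> slot 0
246: h=5, probe 5,6,9 -> slot 9
Table: [191, 891, —, —, —, 922, 701, —, —, 246, —, —, —]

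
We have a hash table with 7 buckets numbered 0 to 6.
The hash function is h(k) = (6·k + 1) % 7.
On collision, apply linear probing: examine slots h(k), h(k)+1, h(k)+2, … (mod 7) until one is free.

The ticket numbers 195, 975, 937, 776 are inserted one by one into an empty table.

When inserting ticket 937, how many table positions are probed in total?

2

195: h=2 => slot 2
975: h=6 => slot 6
937: h=2, probe 2,3 => slot 3
776: h=2, probe 2,3,4 => slot 4
Table: [-, -, 195, 937, 776, -, 975]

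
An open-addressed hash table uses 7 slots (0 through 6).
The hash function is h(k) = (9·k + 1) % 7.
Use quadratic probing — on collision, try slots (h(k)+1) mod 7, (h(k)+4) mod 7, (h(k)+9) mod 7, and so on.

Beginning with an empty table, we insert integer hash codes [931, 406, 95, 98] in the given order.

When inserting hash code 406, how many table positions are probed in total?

Insert 931: h=1, slot 1 empty => index 1.
Insert 406: h=1, slot 1 occupied => index 2.
Insert 95: h=2, slot 2 occupied => index 3.
Insert 98: h=1, slots 1,2 occupied => index 5.
Table: [., 931, 406, 95, ., 98, .]

2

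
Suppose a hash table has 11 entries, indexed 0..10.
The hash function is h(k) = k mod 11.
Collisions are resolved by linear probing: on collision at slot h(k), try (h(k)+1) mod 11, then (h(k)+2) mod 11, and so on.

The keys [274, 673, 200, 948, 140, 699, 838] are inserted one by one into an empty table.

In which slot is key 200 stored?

Insert 274: h=10, slot 10 empty -> index 10.
Insert 673: h=2, slot 2 empty -> index 2.
Insert 200: h=2, slot 2 occupied -> index 3.
Insert 948: h=2, slots 2,3 occupied -> index 4.
Insert 140: h=8, slot 8 empty -> index 8.
Insert 699: h=6, slot 6 empty -> index 6.
Insert 838: h=2, slots 2,3,4 occupied -> index 5.
Table: [-, -, 673, 200, 948, 838, 699, -, 140, -, 274]

3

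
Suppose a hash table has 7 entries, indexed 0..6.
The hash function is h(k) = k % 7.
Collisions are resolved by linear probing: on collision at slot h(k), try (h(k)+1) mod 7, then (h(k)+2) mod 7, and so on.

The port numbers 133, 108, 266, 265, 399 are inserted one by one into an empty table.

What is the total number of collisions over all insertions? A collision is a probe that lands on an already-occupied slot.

133: h=0 → slot 0
108: h=3 → slot 3
266: h=0, probe 0,1 → slot 1
265: h=6 → slot 6
399: h=0, probe 0,1,2 → slot 2
Table: [133, 266, 399, 108, ., ., 265]

3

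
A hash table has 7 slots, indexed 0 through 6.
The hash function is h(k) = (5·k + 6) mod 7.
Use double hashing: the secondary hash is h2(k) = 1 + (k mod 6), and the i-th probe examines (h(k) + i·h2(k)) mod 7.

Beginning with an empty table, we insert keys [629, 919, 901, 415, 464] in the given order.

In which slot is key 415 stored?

629: h=1 -> slot 1
919: h=2 -> slot 2
901: h=3 -> slot 3
415: h=2, h2=2, probe 2,4 -> slot 4
464: h=2, h2=3, probe 2,5 -> slot 5
Table: [∅, 629, 919, 901, 415, 464, ∅]

4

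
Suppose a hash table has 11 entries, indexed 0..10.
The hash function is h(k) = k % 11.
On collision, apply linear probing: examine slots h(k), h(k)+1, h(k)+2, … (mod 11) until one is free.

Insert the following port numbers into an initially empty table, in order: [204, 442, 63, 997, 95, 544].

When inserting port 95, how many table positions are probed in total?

3

Insert 204: h=6, slot 6 empty => index 6.
Insert 442: h=2, slot 2 empty => index 2.
Insert 63: h=8, slot 8 empty => index 8.
Insert 997: h=7, slot 7 empty => index 7.
Insert 95: h=7, slots 7,8 occupied => index 9.
Insert 544: h=5, slot 5 empty => index 5.
Table: [∅, ∅, 442, ∅, ∅, 544, 204, 997, 63, 95, ∅]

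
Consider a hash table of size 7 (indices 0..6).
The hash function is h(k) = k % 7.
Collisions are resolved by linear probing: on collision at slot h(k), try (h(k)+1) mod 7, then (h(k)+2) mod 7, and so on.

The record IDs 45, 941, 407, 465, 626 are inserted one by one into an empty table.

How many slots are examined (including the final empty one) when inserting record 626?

Insert 45: h=3, slot 3 empty → index 3.
Insert 941: h=3, slot 3 occupied → index 4.
Insert 407: h=1, slot 1 empty → index 1.
Insert 465: h=3, slots 3,4 occupied → index 5.
Insert 626: h=3, slots 3,4,5 occupied → index 6.
Table: [∅, 407, ∅, 45, 941, 465, 626]

4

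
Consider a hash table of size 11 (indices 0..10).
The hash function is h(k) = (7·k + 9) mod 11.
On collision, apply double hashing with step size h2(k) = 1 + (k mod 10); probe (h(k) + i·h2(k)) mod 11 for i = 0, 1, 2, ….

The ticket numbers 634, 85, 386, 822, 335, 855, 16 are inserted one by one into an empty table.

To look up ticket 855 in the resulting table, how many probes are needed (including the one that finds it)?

4

Insert 634: h=3, slot 3 empty => index 3.
Insert 85: h=10, slot 10 empty => index 10.
Insert 386: h=5, slot 5 empty => index 5.
Insert 822: h=10, h2=3, slot 10 occupied => index 2.
Insert 335: h=0, slot 0 empty => index 0.
Insert 855: h=10, h2=6, slots 10,5,0 occupied => index 6.
Insert 16: h=0, h2=7, slot 0 occupied => index 7.
Table: [335, -, 822, 634, -, 386, 855, 16, -, -, 85]
Lookup 855: h=10, h2=6, probe 10,5,0,6 → found at 6.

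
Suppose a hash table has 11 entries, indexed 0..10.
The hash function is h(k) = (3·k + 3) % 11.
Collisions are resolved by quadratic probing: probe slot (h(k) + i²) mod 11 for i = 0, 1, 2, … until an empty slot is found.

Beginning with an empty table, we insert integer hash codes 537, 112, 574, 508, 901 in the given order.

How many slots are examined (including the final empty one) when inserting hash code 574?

2

537: h=8 → slot 8
112: h=9 → slot 9
574: h=9, probe 9,10 → slot 10
508: h=9, probe 9,10,2 → slot 2
901: h=0 → slot 0
Table: [901, —, 508, —, —, —, —, —, 537, 112, 574]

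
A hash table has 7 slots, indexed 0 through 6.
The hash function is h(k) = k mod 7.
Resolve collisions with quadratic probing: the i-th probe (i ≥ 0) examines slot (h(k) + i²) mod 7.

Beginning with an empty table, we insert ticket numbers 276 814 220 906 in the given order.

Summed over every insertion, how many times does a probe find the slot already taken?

Insert 276: h=3, slot 3 empty → index 3.
Insert 814: h=2, slot 2 empty → index 2.
Insert 220: h=3, slot 3 occupied → index 4.
Insert 906: h=3, slots 3,4 occupied → index 0.
Table: [906, ., 814, 276, 220, ., .]

3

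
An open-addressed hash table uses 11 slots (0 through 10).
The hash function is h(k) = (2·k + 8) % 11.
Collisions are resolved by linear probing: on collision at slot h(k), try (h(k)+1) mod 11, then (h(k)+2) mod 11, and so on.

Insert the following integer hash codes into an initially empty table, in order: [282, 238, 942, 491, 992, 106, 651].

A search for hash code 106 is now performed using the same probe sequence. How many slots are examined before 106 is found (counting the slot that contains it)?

6

282 hashes to 0; slot 0 is free → place at 0.
238 hashes to 0; 0 taken → place at 1.
942 hashes to 0; 0,1 taken → place at 2.
491 hashes to 0; 0,1,2 taken → place at 3.
992 hashes to 1; 1,2,3 taken → place at 4.
106 hashes to 0; 0,1,2,3,4 taken → place at 5.
651 hashes to 1; 1,2,3,4,5 taken → place at 6.
Table: [282, 238, 942, 491, 992, 106, 651, ., ., ., .]
Lookup 106: h=0, probe 0,1,2,3,4,5 → found at 5.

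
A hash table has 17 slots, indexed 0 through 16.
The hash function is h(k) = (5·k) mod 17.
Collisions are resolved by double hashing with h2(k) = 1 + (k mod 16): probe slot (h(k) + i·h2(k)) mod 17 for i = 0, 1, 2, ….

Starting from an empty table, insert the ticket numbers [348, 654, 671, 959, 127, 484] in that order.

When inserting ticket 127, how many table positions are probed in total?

Insert 348: h=6, slot 6 empty → index 6.
Insert 654: h=6, h2=15, slot 6 occupied → index 4.
Insert 671: h=6, h2=16, slot 6 occupied → index 5.
Insert 959: h=1, slot 1 empty → index 1.
Insert 127: h=6, h2=16, slots 6,5,4 occupied → index 3.
Insert 484: h=6, h2=5, slot 6 occupied → index 11.
Table: [∅, 959, ∅, 127, 654, 671, 348, ∅, ∅, ∅, ∅, 484, ∅, ∅, ∅, ∅, ∅]

4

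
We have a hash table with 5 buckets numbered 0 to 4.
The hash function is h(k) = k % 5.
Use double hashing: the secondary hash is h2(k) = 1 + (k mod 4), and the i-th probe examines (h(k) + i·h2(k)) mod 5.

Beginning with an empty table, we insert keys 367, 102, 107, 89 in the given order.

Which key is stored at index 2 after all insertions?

367: h=2 -> slot 2
102: h=2, h2=3, probe 2,0 -> slot 0
107: h=2, h2=4, probe 2,1 -> slot 1
89: h=4 -> slot 4
Table: [102, 107, 367, ∅, 89]

367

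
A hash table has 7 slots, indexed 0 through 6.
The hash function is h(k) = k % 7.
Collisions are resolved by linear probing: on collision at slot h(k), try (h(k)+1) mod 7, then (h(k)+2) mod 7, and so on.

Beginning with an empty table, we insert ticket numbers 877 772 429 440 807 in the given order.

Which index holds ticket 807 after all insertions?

5

Insert 877: h=2, slot 2 empty => index 2.
Insert 772: h=2, slot 2 occupied => index 3.
Insert 429: h=2, slots 2,3 occupied => index 4.
Insert 440: h=6, slot 6 empty => index 6.
Insert 807: h=2, slots 2,3,4 occupied => index 5.
Table: [—, —, 877, 772, 429, 807, 440]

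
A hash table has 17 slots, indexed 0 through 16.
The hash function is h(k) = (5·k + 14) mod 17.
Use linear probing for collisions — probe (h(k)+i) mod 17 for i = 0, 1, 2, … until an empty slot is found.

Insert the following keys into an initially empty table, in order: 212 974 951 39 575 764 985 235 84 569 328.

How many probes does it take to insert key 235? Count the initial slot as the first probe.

212 hashes to 3; slot 3 is free => place at 3.
974 hashes to 5; slot 5 is free => place at 5.
951 hashes to 9; slot 9 is free => place at 9.
39 hashes to 5; 5 taken => place at 6.
575 hashes to 16; slot 16 is free => place at 16.
764 hashes to 9; 9 taken => place at 10.
985 hashes to 9; 9,10 taken => place at 11.
235 hashes to 16; 16 taken => place at 0.
84 hashes to 9; 9,10,11 taken => place at 12.
569 hashes to 3; 3 taken => place at 4.
328 hashes to 5; 5,6 taken => place at 7.
Table: [235, _, _, 212, 569, 974, 39, 328, _, 951, 764, 985, 84, _, _, _, 575]

2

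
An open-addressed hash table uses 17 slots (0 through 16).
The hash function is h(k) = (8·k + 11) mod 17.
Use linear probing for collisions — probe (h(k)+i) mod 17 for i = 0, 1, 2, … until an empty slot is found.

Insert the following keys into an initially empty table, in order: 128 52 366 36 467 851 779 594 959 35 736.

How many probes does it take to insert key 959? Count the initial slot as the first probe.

2

Insert 128: h=15, slot 15 empty -> index 15.
Insert 52: h=2, slot 2 empty -> index 2.
Insert 366: h=15, slot 15 occupied -> index 16.
Insert 36: h=10, slot 10 empty -> index 10.
Insert 467: h=7, slot 7 empty -> index 7.
Insert 851: h=2, slot 2 occupied -> index 3.
Insert 779: h=4, slot 4 empty -> index 4.
Insert 594: h=3, slots 3,4 occupied -> index 5.
Insert 959: h=16, slot 16 occupied -> index 0.
Insert 35: h=2, slots 2,3,4,5 occupied -> index 6.
Insert 736: h=0, slot 0 occupied -> index 1.
Table: [959, 736, 52, 851, 779, 594, 35, 467, -, -, 36, -, -, -, -, 128, 366]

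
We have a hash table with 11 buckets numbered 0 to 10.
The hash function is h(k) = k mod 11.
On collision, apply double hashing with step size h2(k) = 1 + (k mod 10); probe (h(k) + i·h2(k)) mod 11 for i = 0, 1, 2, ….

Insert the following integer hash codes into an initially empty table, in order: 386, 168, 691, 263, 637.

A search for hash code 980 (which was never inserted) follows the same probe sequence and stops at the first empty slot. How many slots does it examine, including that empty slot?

2

386 hashes to 1; slot 1 is free => place at 1.
168 hashes to 3; slot 3 is free => place at 3.
691 hashes to 9; slot 9 is free => place at 9.
263 hashes to 10; slot 10 is free => place at 10.
637 hashes to 10, h2=8; 10 taken => place at 7.
Table: [-, 386, -, 168, -, -, -, 637, -, 691, 263]
Lookup 980: h=1, h2=1, probe 1,2 → slot 2 empty, not found.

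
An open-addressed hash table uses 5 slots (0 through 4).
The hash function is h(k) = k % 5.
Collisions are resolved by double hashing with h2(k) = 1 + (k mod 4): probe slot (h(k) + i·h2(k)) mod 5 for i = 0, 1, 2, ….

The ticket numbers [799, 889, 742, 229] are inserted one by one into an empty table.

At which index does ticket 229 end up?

3

Insert 799: h=4, slot 4 empty => index 4.
Insert 889: h=4, h2=2, slot 4 occupied => index 1.
Insert 742: h=2, slot 2 empty => index 2.
Insert 229: h=4, h2=2, slots 4,1 occupied => index 3.
Table: [-, 889, 742, 229, 799]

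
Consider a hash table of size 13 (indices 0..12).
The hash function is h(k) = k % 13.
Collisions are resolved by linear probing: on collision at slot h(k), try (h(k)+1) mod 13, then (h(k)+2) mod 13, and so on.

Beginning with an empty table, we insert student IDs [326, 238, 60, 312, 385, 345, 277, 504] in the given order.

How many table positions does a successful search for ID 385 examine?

Insert 326: h=1, slot 1 empty → index 1.
Insert 238: h=4, slot 4 empty → index 4.
Insert 60: h=8, slot 8 empty → index 8.
Insert 312: h=0, slot 0 empty → index 0.
Insert 385: h=8, slot 8 occupied → index 9.
Insert 345: h=7, slot 7 empty → index 7.
Insert 277: h=4, slot 4 occupied → index 5.
Insert 504: h=10, slot 10 empty → index 10.
Table: [312, 326, ., ., 238, 277, ., 345, 60, 385, 504, ., .]
Lookup 385: h=8, probe 8,9 → found at 9.

2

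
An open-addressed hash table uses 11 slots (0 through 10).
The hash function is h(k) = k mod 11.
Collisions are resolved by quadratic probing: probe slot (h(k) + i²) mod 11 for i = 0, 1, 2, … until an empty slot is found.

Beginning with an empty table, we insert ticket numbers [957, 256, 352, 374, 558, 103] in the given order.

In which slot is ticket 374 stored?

4

Insert 957: h=0, slot 0 empty -> index 0.
Insert 256: h=3, slot 3 empty -> index 3.
Insert 352: h=0, slot 0 occupied -> index 1.
Insert 374: h=0, slots 0,1 occupied -> index 4.
Insert 558: h=8, slot 8 empty -> index 8.
Insert 103: h=4, slot 4 occupied -> index 5.
Table: [957, 352, -, 256, 374, 103, -, -, 558, -, -]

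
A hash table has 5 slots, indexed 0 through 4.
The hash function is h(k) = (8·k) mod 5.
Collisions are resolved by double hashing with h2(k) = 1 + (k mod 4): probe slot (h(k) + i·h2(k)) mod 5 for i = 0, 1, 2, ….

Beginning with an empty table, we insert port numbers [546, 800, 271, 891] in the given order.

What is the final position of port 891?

546 hashes to 3; slot 3 is free => place at 3.
800 hashes to 0; slot 0 is free => place at 0.
271 hashes to 3, h2=4; 3 taken => place at 2.
891 hashes to 3, h2=4; 3,2 taken => place at 1.
Table: [800, 891, 271, 546, _]

1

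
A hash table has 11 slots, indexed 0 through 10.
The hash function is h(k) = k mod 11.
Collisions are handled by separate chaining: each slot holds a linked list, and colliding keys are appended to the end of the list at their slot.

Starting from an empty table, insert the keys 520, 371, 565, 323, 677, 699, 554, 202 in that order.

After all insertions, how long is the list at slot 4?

4

520 → bucket 3
371 → bucket 8
565 → bucket 4
323 → bucket 4 (collision)
677 → bucket 6
699 → bucket 6 (collision)
554 → bucket 4 (collision)
202 → bucket 4 (collision)
Final buckets:
0: —
1: —
2: —
3: 520
4: 565 -> 323 -> 554 -> 202
5: —
6: 677 -> 699
7: —
8: 371
9: —
10: —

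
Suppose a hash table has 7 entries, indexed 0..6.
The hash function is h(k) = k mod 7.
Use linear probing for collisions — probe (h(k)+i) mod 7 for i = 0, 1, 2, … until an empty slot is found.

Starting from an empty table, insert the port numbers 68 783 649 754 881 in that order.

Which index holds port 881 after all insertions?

2

Insert 68: h=5, slot 5 empty → index 5.
Insert 783: h=6, slot 6 empty → index 6.
Insert 649: h=5, slots 5,6 occupied → index 0.
Insert 754: h=5, slots 5,6,0 occupied → index 1.
Insert 881: h=6, slots 6,0,1 occupied → index 2.
Table: [649, 754, 881, ., ., 68, 783]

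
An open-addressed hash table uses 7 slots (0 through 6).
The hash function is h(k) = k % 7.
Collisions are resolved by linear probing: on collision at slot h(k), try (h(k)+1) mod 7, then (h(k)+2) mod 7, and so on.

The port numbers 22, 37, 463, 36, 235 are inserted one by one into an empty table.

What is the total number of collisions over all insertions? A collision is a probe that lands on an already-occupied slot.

Insert 22: h=1, slot 1 empty -> index 1.
Insert 37: h=2, slot 2 empty -> index 2.
Insert 463: h=1, slots 1,2 occupied -> index 3.
Insert 36: h=1, slots 1,2,3 occupied -> index 4.
Insert 235: h=4, slot 4 occupied -> index 5.
Table: [., 22, 37, 463, 36, 235, .]

6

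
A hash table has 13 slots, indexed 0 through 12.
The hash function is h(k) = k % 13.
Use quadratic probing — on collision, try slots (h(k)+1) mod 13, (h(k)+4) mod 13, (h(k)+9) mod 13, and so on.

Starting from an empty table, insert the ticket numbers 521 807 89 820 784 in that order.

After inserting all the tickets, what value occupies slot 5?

521 hashes to 1; slot 1 is free => place at 1.
807 hashes to 1; 1 taken => place at 2.
89 hashes to 11; slot 11 is free => place at 11.
820 hashes to 1; 1,2 taken => place at 5.
784 hashes to 4; slot 4 is free => place at 4.
Table: [—, 521, 807, —, 784, 820, —, —, —, —, —, 89, —]

820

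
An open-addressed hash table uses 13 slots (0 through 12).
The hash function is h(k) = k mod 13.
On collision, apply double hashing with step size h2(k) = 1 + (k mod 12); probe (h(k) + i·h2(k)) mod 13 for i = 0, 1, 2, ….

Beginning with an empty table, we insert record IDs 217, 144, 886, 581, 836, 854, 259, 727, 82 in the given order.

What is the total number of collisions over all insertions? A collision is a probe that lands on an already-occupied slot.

217: h=9 → slot 9
144: h=1 → slot 1
886: h=2 → slot 2
581: h=9, h2=6, probe 9,2,8 → slot 8
836: h=4 → slot 4
854: h=9, h2=3, probe 9,12 → slot 12
259: h=12, h2=8, probe 12,7 → slot 7
727: h=12, h2=8, probe 12,7,2,10 → slot 10
82: h=4, h2=11, probe 4,2,0 → slot 0
Table: [82, 144, 886, —, 836, —, —, 259, 581, 217, 727, —, 854]

9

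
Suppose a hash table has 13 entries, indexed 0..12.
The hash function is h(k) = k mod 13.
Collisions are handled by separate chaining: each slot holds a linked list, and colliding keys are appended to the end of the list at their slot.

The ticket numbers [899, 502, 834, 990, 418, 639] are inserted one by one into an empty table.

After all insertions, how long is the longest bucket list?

5

Insert 899: h=2, bucket 2 empty -> new chain.
Insert 502: h=8, bucket 8 empty -> new chain.
Insert 834: h=2, bucket 2 nonempty -> append to chain.
Insert 990: h=2, bucket 2 nonempty -> append to chain.
Insert 418: h=2, bucket 2 nonempty -> append to chain.
Insert 639: h=2, bucket 2 nonempty -> append to chain.
Final buckets:
0: —
1: —
2: 899 -> 834 -> 990 -> 418 -> 639
3: —
4: —
5: —
6: —
7: —
8: 502
9: —
10: —
11: —
12: —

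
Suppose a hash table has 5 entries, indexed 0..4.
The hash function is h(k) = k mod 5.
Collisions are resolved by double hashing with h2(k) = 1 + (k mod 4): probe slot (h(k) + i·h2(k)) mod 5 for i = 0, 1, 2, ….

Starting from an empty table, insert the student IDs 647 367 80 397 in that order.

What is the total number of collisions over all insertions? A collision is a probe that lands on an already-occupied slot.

647 hashes to 2; slot 2 is free → place at 2.
367 hashes to 2, h2=4; 2 taken → place at 1.
80 hashes to 0; slot 0 is free → place at 0.
397 hashes to 2, h2=2; 2 taken → place at 4.
Table: [80, 367, 647, ., 397]

2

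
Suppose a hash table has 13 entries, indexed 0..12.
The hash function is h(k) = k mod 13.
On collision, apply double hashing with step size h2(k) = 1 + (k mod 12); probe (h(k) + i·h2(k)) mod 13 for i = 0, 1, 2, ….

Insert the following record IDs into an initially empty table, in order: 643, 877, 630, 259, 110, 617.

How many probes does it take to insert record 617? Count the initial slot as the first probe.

3

643: h=6 => slot 6
877: h=6, h2=2, probe 6,8 => slot 8
630: h=6, h2=7, probe 6,0 => slot 0
259: h=12 => slot 12
110: h=6, h2=3, probe 6,9 => slot 9
617: h=6, h2=6, probe 6,12,5 => slot 5
Table: [630, -, -, -, -, 617, 643, -, 877, 110, -, -, 259]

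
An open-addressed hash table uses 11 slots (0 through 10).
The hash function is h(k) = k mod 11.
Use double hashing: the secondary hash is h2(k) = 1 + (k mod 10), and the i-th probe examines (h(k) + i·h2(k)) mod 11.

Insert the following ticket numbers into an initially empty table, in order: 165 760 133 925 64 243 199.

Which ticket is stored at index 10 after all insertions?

165 hashes to 0; slot 0 is free → place at 0.
760 hashes to 1; slot 1 is free → place at 1.
133 hashes to 1, h2=4; 1 taken → place at 5.
925 hashes to 1, h2=6; 1 taken → place at 7.
64 hashes to 9; slot 9 is free → place at 9.
243 hashes to 1, h2=4; 1,5,9 taken → place at 2.
199 hashes to 1, h2=10; 1,0 taken → place at 10.
Table: [165, 760, 243, ∅, ∅, 133, ∅, 925, ∅, 64, 199]

199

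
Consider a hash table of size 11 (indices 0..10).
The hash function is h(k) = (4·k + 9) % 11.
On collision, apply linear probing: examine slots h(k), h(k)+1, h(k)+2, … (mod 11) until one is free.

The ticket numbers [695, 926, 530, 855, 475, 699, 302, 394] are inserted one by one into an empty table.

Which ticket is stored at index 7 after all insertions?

926

695: h=6 → slot 6
926: h=6, probe 6,7 → slot 7
530: h=6, probe 6,7,8 → slot 8
855: h=8, probe 8,9 → slot 9
475: h=6, probe 6,7,8,9,10 → slot 10
699: h=0 → slot 0
302: h=7, probe 7,8,9,10,0,1 → slot 1
394: h=1, probe 1,2 → slot 2
Table: [699, 302, 394, _, _, _, 695, 926, 530, 855, 475]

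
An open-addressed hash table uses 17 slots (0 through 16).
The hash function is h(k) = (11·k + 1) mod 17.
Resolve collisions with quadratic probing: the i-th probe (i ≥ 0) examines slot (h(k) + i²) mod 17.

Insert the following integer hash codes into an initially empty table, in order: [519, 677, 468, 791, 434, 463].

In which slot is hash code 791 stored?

Insert 519: h=15, slot 15 empty => index 15.
Insert 677: h=2, slot 2 empty => index 2.
Insert 468: h=15, slot 15 occupied => index 16.
Insert 791: h=15, slots 15,16,2 occupied => index 7.
Insert 434: h=15, slots 15,16,2,7 occupied => index 14.
Insert 463: h=11, slot 11 empty => index 11.
Table: [—, —, 677, —, —, —, —, 791, —, —, —, 463, —, —, 434, 519, 468]

7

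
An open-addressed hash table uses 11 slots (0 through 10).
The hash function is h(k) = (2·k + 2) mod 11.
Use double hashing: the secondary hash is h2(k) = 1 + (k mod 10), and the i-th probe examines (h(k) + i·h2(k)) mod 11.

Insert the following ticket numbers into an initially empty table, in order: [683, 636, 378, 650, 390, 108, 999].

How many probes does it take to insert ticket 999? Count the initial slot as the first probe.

683: h=4 => slot 4
636: h=9 => slot 9
378: h=10 => slot 10
650: h=4, h2=1, probe 4,5 => slot 5
390: h=1 => slot 1
108: h=9, h2=9, probe 9,7 => slot 7
999: h=9, h2=10, probe 9,8 => slot 8
Table: [—, 390, —, —, 683, 650, —, 108, 999, 636, 378]

2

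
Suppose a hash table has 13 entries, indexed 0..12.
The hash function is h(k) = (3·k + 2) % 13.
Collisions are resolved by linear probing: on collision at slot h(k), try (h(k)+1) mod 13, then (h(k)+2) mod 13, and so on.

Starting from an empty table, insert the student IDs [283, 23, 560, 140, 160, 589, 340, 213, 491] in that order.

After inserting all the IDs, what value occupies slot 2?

589

283 hashes to 6; slot 6 is free -> place at 6.
23 hashes to 6; 6 taken -> place at 7.
560 hashes to 5; slot 5 is free -> place at 5.
140 hashes to 6; 6,7 taken -> place at 8.
160 hashes to 1; slot 1 is free -> place at 1.
589 hashes to 1; 1 taken -> place at 2.
340 hashes to 8; 8 taken -> place at 9.
213 hashes to 4; slot 4 is free -> place at 4.
491 hashes to 6; 6,7,8,9 taken -> place at 10.
Table: [—, 160, 589, —, 213, 560, 283, 23, 140, 340, 491, —, —]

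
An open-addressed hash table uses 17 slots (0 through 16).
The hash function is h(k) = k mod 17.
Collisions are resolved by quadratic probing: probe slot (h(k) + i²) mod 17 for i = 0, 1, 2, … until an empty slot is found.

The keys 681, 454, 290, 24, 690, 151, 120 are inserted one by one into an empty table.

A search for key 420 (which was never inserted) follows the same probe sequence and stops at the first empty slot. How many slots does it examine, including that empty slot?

681 hashes to 1; slot 1 is free => place at 1.
454 hashes to 12; slot 12 is free => place at 12.
290 hashes to 1; 1 taken => place at 2.
24 hashes to 7; slot 7 is free => place at 7.
690 hashes to 10; slot 10 is free => place at 10.
151 hashes to 15; slot 15 is free => place at 15.
120 hashes to 1; 1,2 taken => place at 5.
Table: [_, 681, 290, _, _, 120, _, 24, _, _, 690, _, 454, _, _, 151, _]
Lookup 420: h=12, probe 12,13 → slot 13 empty, not found.

2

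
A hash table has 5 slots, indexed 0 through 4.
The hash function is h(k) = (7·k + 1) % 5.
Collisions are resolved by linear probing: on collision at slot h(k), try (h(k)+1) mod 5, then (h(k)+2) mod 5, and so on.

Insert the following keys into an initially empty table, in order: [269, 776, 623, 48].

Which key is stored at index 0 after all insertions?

48

269: h=4 => slot 4
776: h=3 => slot 3
623: h=2 => slot 2
48: h=2, probe 2,3,4,0 => slot 0
Table: [48, _, 623, 776, 269]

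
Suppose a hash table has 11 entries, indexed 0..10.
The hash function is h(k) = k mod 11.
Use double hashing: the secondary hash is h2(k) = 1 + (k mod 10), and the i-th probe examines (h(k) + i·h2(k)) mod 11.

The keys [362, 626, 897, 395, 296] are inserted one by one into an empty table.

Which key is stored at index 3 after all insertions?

897

362 hashes to 10; slot 10 is free => place at 10.
626 hashes to 10, h2=7; 10 taken => place at 6.
897 hashes to 6, h2=8; 6 taken => place at 3.
395 hashes to 10, h2=6; 10 taken => place at 5.
296 hashes to 10, h2=7; 10,6 taken => place at 2.
Table: [_, _, 296, 897, _, 395, 626, _, _, _, 362]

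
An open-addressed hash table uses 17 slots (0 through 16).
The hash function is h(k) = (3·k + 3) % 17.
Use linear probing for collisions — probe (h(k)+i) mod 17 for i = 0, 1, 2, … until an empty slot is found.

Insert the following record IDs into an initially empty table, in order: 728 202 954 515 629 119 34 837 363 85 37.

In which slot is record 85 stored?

Insert 728: h=11, slot 11 empty -> index 11.
Insert 202: h=14, slot 14 empty -> index 14.
Insert 954: h=9, slot 9 empty -> index 9.
Insert 515: h=1, slot 1 empty -> index 1.
Insert 629: h=3, slot 3 empty -> index 3.
Insert 119: h=3, slot 3 occupied -> index 4.
Insert 34: h=3, slots 3,4 occupied -> index 5.
Insert 837: h=15, slot 15 empty -> index 15.
Insert 363: h=4, slots 4,5 occupied -> index 6.
Insert 85: h=3, slots 3,4,5,6 occupied -> index 7.
Insert 37: h=12, slot 12 empty -> index 12.
Table: [∅, 515, ∅, 629, 119, 34, 363, 85, ∅, 954, ∅, 728, 37, ∅, 202, 837, ∅]

7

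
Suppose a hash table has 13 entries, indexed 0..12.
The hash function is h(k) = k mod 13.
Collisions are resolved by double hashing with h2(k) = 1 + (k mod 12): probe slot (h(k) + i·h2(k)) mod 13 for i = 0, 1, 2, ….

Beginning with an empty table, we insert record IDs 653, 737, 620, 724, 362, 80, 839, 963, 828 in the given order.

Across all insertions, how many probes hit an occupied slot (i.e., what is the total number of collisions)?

6

Insert 653: h=3, slot 3 empty => index 3.
Insert 737: h=9, slot 9 empty => index 9.
Insert 620: h=9, h2=9, slot 9 occupied => index 5.
Insert 724: h=9, h2=5, slot 9 occupied => index 1.
Insert 362: h=11, slot 11 empty => index 11.
Insert 80: h=2, slot 2 empty => index 2.
Insert 839: h=7, slot 7 empty => index 7.
Insert 963: h=1, h2=4, slots 1,5,9 occupied => index 0.
Insert 828: h=9, h2=1, slot 9 occupied => index 10.
Table: [963, 724, 80, 653, ., 620, ., 839, ., 737, 828, 362, .]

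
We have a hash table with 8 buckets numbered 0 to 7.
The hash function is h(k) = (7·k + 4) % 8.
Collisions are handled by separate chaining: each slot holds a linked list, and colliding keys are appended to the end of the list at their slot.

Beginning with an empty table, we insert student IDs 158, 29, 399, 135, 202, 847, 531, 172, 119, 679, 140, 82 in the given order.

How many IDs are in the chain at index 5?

Insert 158: h=6, bucket 6 empty → new chain.
Insert 29: h=7, bucket 7 empty → new chain.
Insert 399: h=5, bucket 5 empty → new chain.
Insert 135: h=5, bucket 5 nonempty → append to chain.
Insert 202: h=2, bucket 2 empty → new chain.
Insert 847: h=5, bucket 5 nonempty → append to chain.
Insert 531: h=1, bucket 1 empty → new chain.
Insert 172: h=0, bucket 0 empty → new chain.
Insert 119: h=5, bucket 5 nonempty → append to chain.
Insert 679: h=5, bucket 5 nonempty → append to chain.
Insert 140: h=0, bucket 0 nonempty → append to chain.
Insert 82: h=2, bucket 2 nonempty → append to chain.
Final buckets:
0: 172 -> 140
1: 531
2: 202 -> 82
3: —
4: —
5: 399 -> 135 -> 847 -> 119 -> 679
6: 158
7: 29

5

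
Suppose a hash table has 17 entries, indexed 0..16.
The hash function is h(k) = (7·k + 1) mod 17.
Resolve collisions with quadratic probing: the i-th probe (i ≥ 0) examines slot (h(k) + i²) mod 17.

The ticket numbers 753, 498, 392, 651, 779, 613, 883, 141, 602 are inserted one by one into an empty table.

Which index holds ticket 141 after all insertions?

1

753: h=2 → slot 2
498: h=2, probe 2,3 → slot 3
392: h=8 → slot 8
651: h=2, probe 2,3,6 → slot 6
779: h=14 → slot 14
613: h=8, probe 8,9 → slot 9
883: h=11 → slot 11
141: h=2, probe 2,3,6,11,1 → slot 1
602: h=16 → slot 16
Table: [—, 141, 753, 498, —, —, 651, —, 392, 613, —, 883, —, —, 779, —, 602]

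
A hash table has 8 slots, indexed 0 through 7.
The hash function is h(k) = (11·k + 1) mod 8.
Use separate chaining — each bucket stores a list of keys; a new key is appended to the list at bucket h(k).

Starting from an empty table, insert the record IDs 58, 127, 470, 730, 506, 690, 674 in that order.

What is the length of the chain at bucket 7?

5

58 -> bucket 7
127 -> bucket 6
470 -> bucket 3
730 -> bucket 7 (collision)
506 -> bucket 7 (collision)
690 -> bucket 7 (collision)
674 -> bucket 7 (collision)
Final buckets:
0: -
1: -
2: -
3: 470
4: -
5: -
6: 127
7: 58 -> 730 -> 506 -> 690 -> 674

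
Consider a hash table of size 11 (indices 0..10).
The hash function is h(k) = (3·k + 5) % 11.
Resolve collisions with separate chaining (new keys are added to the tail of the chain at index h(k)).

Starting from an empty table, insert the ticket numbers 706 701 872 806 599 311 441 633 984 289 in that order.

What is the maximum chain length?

Insert 706: h=0, bucket 0 empty -> new chain.
Insert 701: h=7, bucket 7 empty -> new chain.
Insert 872: h=3, bucket 3 empty -> new chain.
Insert 806: h=3, bucket 3 nonempty -> append to chain.
Insert 599: h=9, bucket 9 empty -> new chain.
Insert 311: h=3, bucket 3 nonempty -> append to chain.
Insert 441: h=8, bucket 8 empty -> new chain.
Insert 633: h=1, bucket 1 empty -> new chain.
Insert 984: h=9, bucket 9 nonempty -> append to chain.
Insert 289: h=3, bucket 3 nonempty -> append to chain.
Final buckets:
0: 706
1: 633
2: _
3: 872 -> 806 -> 311 -> 289
4: _
5: _
6: _
7: 701
8: 441
9: 599 -> 984
10: _

4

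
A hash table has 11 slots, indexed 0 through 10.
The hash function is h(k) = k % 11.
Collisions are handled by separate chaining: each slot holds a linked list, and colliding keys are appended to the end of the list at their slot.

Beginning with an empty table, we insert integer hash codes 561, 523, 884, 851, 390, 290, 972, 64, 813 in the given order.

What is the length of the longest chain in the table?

4

Insert 561: h=0, bucket 0 empty -> new chain.
Insert 523: h=6, bucket 6 empty -> new chain.
Insert 884: h=4, bucket 4 empty -> new chain.
Insert 851: h=4, bucket 4 nonempty -> append to chain.
Insert 390: h=5, bucket 5 empty -> new chain.
Insert 290: h=4, bucket 4 nonempty -> append to chain.
Insert 972: h=4, bucket 4 nonempty -> append to chain.
Insert 64: h=9, bucket 9 empty -> new chain.
Insert 813: h=10, bucket 10 empty -> new chain.
Final buckets:
0: 561
1: .
2: .
3: .
4: 884 -> 851 -> 290 -> 972
5: 390
6: 523
7: .
8: .
9: 64
10: 813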